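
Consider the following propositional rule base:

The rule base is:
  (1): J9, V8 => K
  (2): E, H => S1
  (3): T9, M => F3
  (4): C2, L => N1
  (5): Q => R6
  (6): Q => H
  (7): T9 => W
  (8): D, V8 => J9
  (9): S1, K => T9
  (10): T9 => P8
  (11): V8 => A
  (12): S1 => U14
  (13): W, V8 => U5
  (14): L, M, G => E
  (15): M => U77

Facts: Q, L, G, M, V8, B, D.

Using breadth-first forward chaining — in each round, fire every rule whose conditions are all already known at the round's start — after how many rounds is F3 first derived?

Round 1 fires (5), (6), (8), (11), (14), (15), giving R6, H, J9, A, E, U77.
Round 2 fires (1), (2), giving K, S1.
Round 3 fires (9), (12), giving T9, U14.
Round 4 fires (3), (7), (10), giving F3, W, P8.
F3 first appears in round 4.

4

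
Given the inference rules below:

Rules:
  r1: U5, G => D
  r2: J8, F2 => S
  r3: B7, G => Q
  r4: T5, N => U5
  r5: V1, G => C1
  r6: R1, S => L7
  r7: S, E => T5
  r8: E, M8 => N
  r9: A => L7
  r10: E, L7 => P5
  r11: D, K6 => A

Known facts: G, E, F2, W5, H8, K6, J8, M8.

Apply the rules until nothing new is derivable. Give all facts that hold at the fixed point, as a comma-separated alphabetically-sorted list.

Round 1 — r2, r8, derive S, N.
Round 2 — r7, derive T5.
Round 3 — r4, derive U5.
Round 4 — r1, derive D.
Round 5 — r11, derive A.
Round 6 — r9, derive L7.
Round 7 — r10, derive P5.

A, D, E, F2, G, H8, J8, K6, L7, M8, N, P5, S, T5, U5, W5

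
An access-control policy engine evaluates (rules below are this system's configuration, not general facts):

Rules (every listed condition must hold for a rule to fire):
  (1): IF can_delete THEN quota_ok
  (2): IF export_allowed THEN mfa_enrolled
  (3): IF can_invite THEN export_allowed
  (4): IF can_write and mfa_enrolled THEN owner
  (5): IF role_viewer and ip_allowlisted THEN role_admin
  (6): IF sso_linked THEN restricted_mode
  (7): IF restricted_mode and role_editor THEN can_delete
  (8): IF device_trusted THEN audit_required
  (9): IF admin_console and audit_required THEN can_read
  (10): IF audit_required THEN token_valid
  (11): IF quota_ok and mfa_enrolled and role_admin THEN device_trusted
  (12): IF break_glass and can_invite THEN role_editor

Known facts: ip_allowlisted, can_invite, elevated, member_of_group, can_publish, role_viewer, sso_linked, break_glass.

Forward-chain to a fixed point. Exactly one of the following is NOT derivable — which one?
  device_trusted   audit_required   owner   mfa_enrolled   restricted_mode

Round 1: (3) [IF can_invite THEN export_allowed]; (5) [IF role_viewer and ip_allowlisted THEN role_admin]; (6) [IF sso_linked THEN restricted_mode]; (12) [IF break_glass and can_invite THEN role_editor]. Adds export_allowed, role_admin, restricted_mode, role_editor.
Round 2: (2) [IF export_allowed THEN mfa_enrolled]; (7) [IF restricted_mode and role_editor THEN can_delete]. Adds mfa_enrolled, can_delete.
Round 3: (1) [IF can_delete THEN quota_ok]. Adds quota_ok.
Round 4: (11) [IF quota_ok and mfa_enrolled and role_admin THEN device_trusted]. Adds device_trusted.
Round 5: (8) [IF device_trusted THEN audit_required]. Adds audit_required.
Round 6: (10) [IF audit_required THEN token_valid]. Adds token_valid.
Derived: mfa_enrolled (round 2), device_trusted (round 4), audit_required (round 5), restricted_mode (round 1). owner never appears in any round.

owner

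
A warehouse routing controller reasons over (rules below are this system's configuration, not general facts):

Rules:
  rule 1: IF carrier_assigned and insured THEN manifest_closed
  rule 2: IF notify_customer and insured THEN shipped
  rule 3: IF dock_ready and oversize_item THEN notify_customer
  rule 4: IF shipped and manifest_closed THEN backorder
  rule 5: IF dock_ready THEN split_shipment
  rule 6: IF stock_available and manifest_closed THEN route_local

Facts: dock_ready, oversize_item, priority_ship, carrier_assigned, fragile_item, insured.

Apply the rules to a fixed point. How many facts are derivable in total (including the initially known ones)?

[1] rule 1 [IF carrier_assigned and insured THEN manifest_closed]; rule 3 [IF dock_ready and oversize_item THEN notify_customer]; rule 5 [IF dock_ready THEN split_shipment]. ⇒ new: manifest_closed, notify_customer, split_shipment.
[2] rule 2 [IF notify_customer and insured THEN shipped]. ⇒ new: shipped.
[3] rule 4 [IF shipped and manifest_closed THEN backorder]. ⇒ new: backorder.
Closure: {backorder, carrier_assigned, dock_ready, fragile_item, insured, manifest_closed, notify_customer, oversize_item, priority_ship, shipped, split_shipment} — 11 facts.

11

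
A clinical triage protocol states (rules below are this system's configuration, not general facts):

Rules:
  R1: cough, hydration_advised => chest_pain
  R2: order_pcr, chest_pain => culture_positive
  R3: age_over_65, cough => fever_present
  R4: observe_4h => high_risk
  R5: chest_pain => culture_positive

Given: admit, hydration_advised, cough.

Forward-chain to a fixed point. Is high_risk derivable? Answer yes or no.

Round 1: R1 [cough, hydration_advised => chest_pain]. New: chest_pain.
Round 2: R5 [chest_pain => culture_positive]. New: culture_positive.
Fixed point reached. high_risk is concluded only by R4; R4 needs observe_4h (never derived).

no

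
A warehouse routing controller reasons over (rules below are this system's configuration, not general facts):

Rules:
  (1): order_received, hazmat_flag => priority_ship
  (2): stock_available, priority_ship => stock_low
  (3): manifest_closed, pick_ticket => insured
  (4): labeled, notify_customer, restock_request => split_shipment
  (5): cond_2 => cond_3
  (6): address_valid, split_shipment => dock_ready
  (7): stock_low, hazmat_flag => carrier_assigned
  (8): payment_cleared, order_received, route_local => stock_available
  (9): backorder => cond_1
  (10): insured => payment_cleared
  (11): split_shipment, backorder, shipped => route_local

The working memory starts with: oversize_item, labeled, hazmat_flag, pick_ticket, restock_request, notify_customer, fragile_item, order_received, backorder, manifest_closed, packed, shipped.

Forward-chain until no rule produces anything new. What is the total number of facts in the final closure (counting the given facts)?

Round 1: (1) [order_received, hazmat_flag => priority_ship]; (3) [manifest_closed, pick_ticket => insured]; (4) [labeled, notify_customer, restock_request => split_shipment]; (9) [backorder => cond_1]. New: priority_ship, insured, split_shipment, cond_1.
Round 2: (10) [insured => payment_cleared]; (11) [split_shipment, backorder, shipped => route_local]. New: payment_cleared, route_local.
Round 3: (8) [payment_cleared, order_received, route_local => stock_available]. New: stock_available.
Round 4: (2) [stock_available, priority_ship => stock_low]. New: stock_low.
Round 5: (7) [stock_low, hazmat_flag => carrier_assigned]. New: carrier_assigned.
Closure: {backorder, carrier_assigned, cond_1, fragile_item, hazmat_flag, insured, labeled, manifest_closed, notify_customer, order_received, oversize_item, packed, payment_cleared, pick_ticket, priority_ship, restock_request, route_local, shipped, split_shipment, stock_available, stock_low} — 21 facts.

21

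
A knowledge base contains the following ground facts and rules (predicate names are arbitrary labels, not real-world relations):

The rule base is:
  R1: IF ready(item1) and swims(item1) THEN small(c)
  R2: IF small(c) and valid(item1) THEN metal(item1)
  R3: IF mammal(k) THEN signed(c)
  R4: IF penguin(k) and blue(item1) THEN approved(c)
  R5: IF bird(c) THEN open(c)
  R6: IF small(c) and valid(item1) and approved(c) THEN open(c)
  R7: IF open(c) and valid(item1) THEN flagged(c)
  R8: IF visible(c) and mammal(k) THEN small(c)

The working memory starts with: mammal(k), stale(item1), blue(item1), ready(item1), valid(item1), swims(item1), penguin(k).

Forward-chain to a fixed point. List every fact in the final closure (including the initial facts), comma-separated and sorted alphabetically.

Round 1: R1 [IF ready(item1) and swims(item1) THEN small(c)]; R3 [IF mammal(k) THEN signed(c)]; R4 [IF penguin(k) and blue(item1) THEN approved(c)]. Adds small(c), signed(c), approved(c).
Round 2: R2 [IF small(c) and valid(item1) THEN metal(item1)]; R6 [IF small(c) and valid(item1) and approved(c) THEN open(c)]. Adds metal(item1), open(c).
Round 3: R7 [IF open(c) and valid(item1) THEN flagged(c)]. Adds flagged(c).

approved(c), blue(item1), flagged(c), mammal(k), metal(item1), open(c), penguin(k), ready(item1), signed(c), small(c), stale(item1), swims(item1), valid(item1)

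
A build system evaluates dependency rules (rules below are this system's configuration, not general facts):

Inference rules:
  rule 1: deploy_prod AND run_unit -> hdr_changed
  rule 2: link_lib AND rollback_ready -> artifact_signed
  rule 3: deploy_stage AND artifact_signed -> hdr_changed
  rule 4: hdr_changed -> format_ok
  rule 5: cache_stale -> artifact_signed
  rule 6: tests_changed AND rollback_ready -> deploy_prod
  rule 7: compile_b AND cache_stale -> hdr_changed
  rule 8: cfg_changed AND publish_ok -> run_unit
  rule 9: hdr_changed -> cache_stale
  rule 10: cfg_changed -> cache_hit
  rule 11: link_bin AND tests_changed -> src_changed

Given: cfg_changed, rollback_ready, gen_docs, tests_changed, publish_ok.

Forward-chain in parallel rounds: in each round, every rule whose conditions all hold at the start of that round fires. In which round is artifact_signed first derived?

4

[1] rule 6 [tests_changed AND rollback_ready -> deploy_prod]; rule 8 [cfg_changed AND publish_ok -> run_unit]; rule 10 [cfg_changed -> cache_hit]. ⇒ new: deploy_prod, run_unit, cache_hit.
[2] rule 1 [deploy_prod AND run_unit -> hdr_changed]. ⇒ new: hdr_changed.
[3] rule 4 [hdr_changed -> format_ok]; rule 9 [hdr_changed -> cache_stale]. ⇒ new: format_ok, cache_stale.
[4] rule 5 [cache_stale -> artifact_signed]. ⇒ new: artifact_signed.
artifact_signed first appears in round 4.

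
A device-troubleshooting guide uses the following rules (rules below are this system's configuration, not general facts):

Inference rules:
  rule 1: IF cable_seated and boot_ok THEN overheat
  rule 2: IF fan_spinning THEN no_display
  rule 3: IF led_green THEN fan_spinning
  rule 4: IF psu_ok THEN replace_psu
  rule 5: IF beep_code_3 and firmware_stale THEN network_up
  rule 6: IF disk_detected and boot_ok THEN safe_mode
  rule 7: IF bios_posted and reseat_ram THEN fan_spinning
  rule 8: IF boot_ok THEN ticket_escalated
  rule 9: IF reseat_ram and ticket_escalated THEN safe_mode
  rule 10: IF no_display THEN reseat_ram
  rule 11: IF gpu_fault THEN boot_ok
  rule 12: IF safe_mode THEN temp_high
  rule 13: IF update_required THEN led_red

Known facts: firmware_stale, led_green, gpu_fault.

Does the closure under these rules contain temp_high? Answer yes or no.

yes

Round 1 — rule 3, rule 11, derive fan_spinning, boot_ok.
Round 2 — rule 2, rule 8, derive no_display, ticket_escalated.
Round 3 — rule 10, derive reseat_ram.
Round 4 — rule 9, derive safe_mode.
Round 5 — rule 12, derive temp_high.
temp_high appears in round 5, so it is derivable.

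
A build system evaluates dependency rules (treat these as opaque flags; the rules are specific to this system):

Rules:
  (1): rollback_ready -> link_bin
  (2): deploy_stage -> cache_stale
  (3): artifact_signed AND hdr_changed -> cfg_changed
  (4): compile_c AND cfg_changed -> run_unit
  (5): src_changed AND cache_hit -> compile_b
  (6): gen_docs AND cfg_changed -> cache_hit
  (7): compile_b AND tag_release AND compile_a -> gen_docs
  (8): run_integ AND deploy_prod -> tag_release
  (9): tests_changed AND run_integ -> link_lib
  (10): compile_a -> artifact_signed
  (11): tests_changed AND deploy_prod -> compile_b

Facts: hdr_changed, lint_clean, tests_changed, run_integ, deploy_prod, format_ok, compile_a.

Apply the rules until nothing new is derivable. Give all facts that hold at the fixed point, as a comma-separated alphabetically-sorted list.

Round 1 fires (8), (9), (10), (11), giving tag_release, link_lib, artifact_signed, compile_b.
Round 2 fires (3), (7), giving cfg_changed, gen_docs.
Round 3 fires (6), giving cache_hit.

artifact_signed, cache_hit, cfg_changed, compile_a, compile_b, deploy_prod, format_ok, gen_docs, hdr_changed, link_lib, lint_clean, run_integ, tag_release, tests_changed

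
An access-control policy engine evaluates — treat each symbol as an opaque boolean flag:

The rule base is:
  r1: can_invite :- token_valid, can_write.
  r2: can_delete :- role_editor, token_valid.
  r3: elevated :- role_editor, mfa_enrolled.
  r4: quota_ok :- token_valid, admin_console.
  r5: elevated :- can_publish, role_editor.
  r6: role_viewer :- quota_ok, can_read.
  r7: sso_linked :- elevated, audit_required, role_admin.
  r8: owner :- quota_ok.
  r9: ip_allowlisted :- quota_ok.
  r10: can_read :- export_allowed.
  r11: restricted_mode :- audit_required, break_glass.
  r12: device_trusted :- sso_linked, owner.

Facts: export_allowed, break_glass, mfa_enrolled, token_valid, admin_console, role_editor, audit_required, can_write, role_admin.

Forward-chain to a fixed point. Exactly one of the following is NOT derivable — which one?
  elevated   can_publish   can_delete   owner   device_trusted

Round 1: r1 [can_invite :- token_valid, can_write.]; r2 [can_delete :- role_editor, token_valid.]; r3 [elevated :- role_editor, mfa_enrolled.]; r4 [quota_ok :- token_valid, admin_console.]; r10 [can_read :- export_allowed.]; r11 [restricted_mode :- audit_required, break_glass.]. New: can_invite, can_delete, elevated, quota_ok, can_read, restricted_mode.
Round 2: r6 [role_viewer :- quota_ok, can_read.]; r7 [sso_linked :- elevated, audit_required, role_admin.]; r8 [owner :- quota_ok.]; r9 [ip_allowlisted :- quota_ok.]. New: role_viewer, sso_linked, owner, ip_allowlisted.
Round 3: r12 [device_trusted :- sso_linked, owner.]. New: device_trusted.
Derived: can_delete (round 1), device_trusted (round 3), owner (round 2), elevated (round 1). can_publish never appears in any round.

can_publish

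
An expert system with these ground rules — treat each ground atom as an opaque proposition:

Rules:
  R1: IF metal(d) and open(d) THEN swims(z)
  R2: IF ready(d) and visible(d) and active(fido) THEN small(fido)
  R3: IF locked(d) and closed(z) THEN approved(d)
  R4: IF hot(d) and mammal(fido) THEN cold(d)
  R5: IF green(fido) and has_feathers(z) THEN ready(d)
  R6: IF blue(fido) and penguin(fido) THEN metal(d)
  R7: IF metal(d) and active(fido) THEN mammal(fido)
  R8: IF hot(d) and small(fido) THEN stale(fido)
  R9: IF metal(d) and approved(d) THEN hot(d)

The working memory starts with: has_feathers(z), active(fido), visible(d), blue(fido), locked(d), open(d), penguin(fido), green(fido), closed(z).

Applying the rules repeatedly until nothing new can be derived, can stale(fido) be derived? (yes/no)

Round 1: R3 [IF locked(d) and closed(z) THEN approved(d)]; R5 [IF green(fido) and has_feathers(z) THEN ready(d)]; R6 [IF blue(fido) and penguin(fido) THEN metal(d)]. New: approved(d), ready(d), metal(d).
Round 2: R1 [IF metal(d) and open(d) THEN swims(z)]; R2 [IF ready(d) and visible(d) and active(fido) THEN small(fido)]; R7 [IF metal(d) and active(fido) THEN mammal(fido)]; R9 [IF metal(d) and approved(d) THEN hot(d)]. New: swims(z), small(fido), mammal(fido), hot(d).
Round 3: R4 [IF hot(d) and mammal(fido) THEN cold(d)]; R8 [IF hot(d) and small(fido) THEN stale(fido)]. New: cold(d), stale(fido).
stale(fido) appears in round 3, so it is derivable.

yes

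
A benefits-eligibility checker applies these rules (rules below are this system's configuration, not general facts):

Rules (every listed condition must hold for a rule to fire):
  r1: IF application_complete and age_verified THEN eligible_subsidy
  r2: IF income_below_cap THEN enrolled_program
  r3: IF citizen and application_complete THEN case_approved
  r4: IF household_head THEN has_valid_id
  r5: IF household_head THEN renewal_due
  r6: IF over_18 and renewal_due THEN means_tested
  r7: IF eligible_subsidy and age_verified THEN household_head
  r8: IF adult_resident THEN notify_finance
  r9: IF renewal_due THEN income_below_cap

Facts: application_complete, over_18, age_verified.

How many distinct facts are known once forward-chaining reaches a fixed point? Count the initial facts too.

Round 1: r1 [IF application_complete and age_verified THEN eligible_subsidy]. Adds eligible_subsidy.
Round 2: r7 [IF eligible_subsidy and age_verified THEN household_head]. Adds household_head.
Round 3: r4 [IF household_head THEN has_valid_id]; r5 [IF household_head THEN renewal_due]. Adds has_valid_id, renewal_due.
Round 4: r6 [IF over_18 and renewal_due THEN means_tested]; r9 [IF renewal_due THEN income_below_cap]. Adds means_tested, income_below_cap.
Round 5: r2 [IF income_below_cap THEN enrolled_program]. Adds enrolled_program.
Closure: {age_verified, application_complete, eligible_subsidy, enrolled_program, has_valid_id, household_head, income_below_cap, means_tested, over_18, renewal_due} — 10 facts.

10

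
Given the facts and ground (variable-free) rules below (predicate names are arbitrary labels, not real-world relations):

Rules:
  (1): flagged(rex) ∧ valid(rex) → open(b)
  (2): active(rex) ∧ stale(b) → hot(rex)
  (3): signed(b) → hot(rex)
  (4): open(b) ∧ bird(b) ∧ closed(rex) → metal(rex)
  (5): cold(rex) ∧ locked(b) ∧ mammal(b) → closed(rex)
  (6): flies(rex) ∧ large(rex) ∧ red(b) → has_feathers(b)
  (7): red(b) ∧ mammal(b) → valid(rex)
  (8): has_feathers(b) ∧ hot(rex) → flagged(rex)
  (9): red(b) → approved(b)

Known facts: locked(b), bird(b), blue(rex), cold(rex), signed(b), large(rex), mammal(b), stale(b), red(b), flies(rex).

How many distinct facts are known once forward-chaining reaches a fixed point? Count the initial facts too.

18

Round 1: (3) [signed(b) → hot(rex)]; (5) [cold(rex) ∧ locked(b) ∧ mammal(b) → closed(rex)]; (6) [flies(rex) ∧ large(rex) ∧ red(b) → has_feathers(b)]; (7) [red(b) ∧ mammal(b) → valid(rex)]; (9) [red(b) → approved(b)]. New: hot(rex), closed(rex), has_feathers(b), valid(rex), approved(b).
Round 2: (8) [has_feathers(b) ∧ hot(rex) → flagged(rex)]. New: flagged(rex).
Round 3: (1) [flagged(rex) ∧ valid(rex) → open(b)]. New: open(b).
Round 4: (4) [open(b) ∧ bird(b) ∧ closed(rex) → metal(rex)]. New: metal(rex).
Closure: {approved(b), bird(b), blue(rex), closed(rex), cold(rex), flagged(rex), flies(rex), has_feathers(b), hot(rex), large(rex), locked(b), mammal(b), metal(rex), open(b), red(b), signed(b), stale(b), valid(rex)} — 18 facts.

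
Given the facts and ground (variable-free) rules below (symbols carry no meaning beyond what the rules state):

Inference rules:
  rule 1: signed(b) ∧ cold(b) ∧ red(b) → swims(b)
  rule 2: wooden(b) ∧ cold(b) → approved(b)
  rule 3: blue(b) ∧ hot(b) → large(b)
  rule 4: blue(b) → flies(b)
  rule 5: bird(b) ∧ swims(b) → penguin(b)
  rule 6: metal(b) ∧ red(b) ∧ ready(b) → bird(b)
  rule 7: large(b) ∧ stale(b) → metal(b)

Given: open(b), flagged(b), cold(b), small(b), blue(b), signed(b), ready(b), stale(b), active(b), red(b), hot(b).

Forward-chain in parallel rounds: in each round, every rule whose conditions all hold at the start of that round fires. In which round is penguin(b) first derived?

4

Round 1: rule 1 [signed(b) ∧ cold(b) ∧ red(b) → swims(b)]; rule 3 [blue(b) ∧ hot(b) → large(b)]; rule 4 [blue(b) → flies(b)]. Adds swims(b), large(b), flies(b).
Round 2: rule 7 [large(b) ∧ stale(b) → metal(b)]. Adds metal(b).
Round 3: rule 6 [metal(b) ∧ red(b) ∧ ready(b) → bird(b)]. Adds bird(b).
Round 4: rule 5 [bird(b) ∧ swims(b) → penguin(b)]. Adds penguin(b).
penguin(b) first appears in round 4.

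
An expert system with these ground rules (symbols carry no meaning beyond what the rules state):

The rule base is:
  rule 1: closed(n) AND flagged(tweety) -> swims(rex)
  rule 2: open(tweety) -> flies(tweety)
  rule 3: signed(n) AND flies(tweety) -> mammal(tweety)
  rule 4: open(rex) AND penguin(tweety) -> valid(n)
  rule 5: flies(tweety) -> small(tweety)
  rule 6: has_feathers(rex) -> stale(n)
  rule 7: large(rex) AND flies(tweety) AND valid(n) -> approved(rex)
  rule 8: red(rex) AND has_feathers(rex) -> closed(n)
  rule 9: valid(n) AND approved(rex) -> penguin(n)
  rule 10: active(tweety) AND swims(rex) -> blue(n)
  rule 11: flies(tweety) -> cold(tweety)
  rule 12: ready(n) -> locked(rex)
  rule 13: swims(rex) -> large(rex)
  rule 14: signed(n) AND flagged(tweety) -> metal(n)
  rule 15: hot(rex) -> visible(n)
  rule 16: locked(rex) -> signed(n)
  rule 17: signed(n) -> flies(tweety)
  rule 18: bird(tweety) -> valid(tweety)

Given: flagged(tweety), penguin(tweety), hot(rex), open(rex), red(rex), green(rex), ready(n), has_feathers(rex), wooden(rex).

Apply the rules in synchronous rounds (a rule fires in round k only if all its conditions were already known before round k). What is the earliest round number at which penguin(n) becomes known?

[1] rule 4 [open(rex) AND penguin(tweety) -> valid(n)]; rule 6 [has_feathers(rex) -> stale(n)]; rule 8 [red(rex) AND has_feathers(rex) -> closed(n)]; rule 12 [ready(n) -> locked(rex)]; rule 15 [hot(rex) -> visible(n)]. ⇒ new: valid(n), stale(n), closed(n), locked(rex), visible(n).
[2] rule 1 [closed(n) AND flagged(tweety) -> swims(rex)]; rule 16 [locked(rex) -> signed(n)]. ⇒ new: swims(rex), signed(n).
[3] rule 13 [swims(rex) -> large(rex)]; rule 14 [signed(n) AND flagged(tweety) -> metal(n)]; rule 17 [signed(n) -> flies(tweety)]. ⇒ new: large(rex), metal(n), flies(tweety).
[4] rule 3 [signed(n) AND flies(tweety) -> mammal(tweety)]; rule 5 [flies(tweety) -> small(tweety)]; rule 7 [large(rex) AND flies(tweety) AND valid(n) -> approved(rex)]; rule 11 [flies(tweety) -> cold(tweety)]. ⇒ new: mammal(tweety), small(tweety), approved(rex), cold(tweety).
[5] rule 9 [valid(n) AND approved(rex) -> penguin(n)]. ⇒ new: penguin(n).
penguin(n) first appears in round 5.

5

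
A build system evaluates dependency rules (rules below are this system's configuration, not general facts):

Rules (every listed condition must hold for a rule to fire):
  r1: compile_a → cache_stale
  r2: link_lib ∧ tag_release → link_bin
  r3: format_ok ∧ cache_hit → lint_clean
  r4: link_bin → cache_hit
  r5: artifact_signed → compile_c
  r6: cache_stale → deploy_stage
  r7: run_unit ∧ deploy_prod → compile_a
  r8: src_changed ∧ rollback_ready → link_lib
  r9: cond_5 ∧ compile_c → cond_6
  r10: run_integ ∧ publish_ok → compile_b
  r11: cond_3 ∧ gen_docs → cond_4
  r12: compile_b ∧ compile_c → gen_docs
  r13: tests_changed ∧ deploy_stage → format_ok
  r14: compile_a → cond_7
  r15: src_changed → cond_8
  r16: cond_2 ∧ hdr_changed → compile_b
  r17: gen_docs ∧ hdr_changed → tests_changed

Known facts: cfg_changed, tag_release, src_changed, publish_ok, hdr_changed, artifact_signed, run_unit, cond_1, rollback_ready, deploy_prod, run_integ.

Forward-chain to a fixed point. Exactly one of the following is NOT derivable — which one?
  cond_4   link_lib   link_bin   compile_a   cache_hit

cond_4

Round 1: r5 [artifact_signed → compile_c]; r7 [run_unit ∧ deploy_prod → compile_a]; r8 [src_changed ∧ rollback_ready → link_lib]; r10 [run_integ ∧ publish_ok → compile_b]; r15 [src_changed → cond_8]. New: compile_c, compile_a, link_lib, compile_b, cond_8.
Round 2: r1 [compile_a → cache_stale]; r2 [link_lib ∧ tag_release → link_bin]; r12 [compile_b ∧ compile_c → gen_docs]; r14 [compile_a → cond_7]. New: cache_stale, link_bin, gen_docs, cond_7.
Round 3: r4 [link_bin → cache_hit]; r6 [cache_stale → deploy_stage]; r17 [gen_docs ∧ hdr_changed → tests_changed]. New: cache_hit, deploy_stage, tests_changed.
Round 4: r13 [tests_changed ∧ deploy_stage → format_ok]. New: format_ok.
Round 5: r3 [format_ok ∧ cache_hit → lint_clean]. New: lint_clean.
Derived: compile_a (round 1), link_bin (round 2), link_lib (round 1), cache_hit (round 3). cond_4 never appears in any round.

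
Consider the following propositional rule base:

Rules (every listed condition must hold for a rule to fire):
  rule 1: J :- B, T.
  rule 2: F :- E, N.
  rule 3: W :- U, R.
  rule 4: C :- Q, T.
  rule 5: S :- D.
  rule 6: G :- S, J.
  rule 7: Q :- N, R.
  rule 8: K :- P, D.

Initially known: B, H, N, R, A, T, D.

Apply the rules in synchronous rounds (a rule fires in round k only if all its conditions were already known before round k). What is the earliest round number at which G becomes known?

2

Round 1: rule 1 [J :- B, T.]; rule 5 [S :- D.]; rule 7 [Q :- N, R.]. New: J, S, Q.
Round 2: rule 4 [C :- Q, T.]; rule 6 [G :- S, J.]. New: C, G.
G first appears in round 2.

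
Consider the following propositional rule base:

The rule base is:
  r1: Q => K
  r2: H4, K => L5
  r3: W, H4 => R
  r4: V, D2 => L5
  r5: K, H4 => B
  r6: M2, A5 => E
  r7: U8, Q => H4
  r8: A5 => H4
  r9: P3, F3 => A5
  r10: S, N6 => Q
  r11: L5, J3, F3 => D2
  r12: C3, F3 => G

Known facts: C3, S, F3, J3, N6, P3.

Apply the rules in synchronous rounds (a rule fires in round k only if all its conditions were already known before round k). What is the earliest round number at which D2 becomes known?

Round 1: r9 [P3, F3 => A5]; r10 [S, N6 => Q]; r12 [C3, F3 => G]. New: A5, Q, G.
Round 2: r1 [Q => K]; r8 [A5 => H4]. New: K, H4.
Round 3: r2 [H4, K => L5]; r5 [K, H4 => B]. New: L5, B.
Round 4: r11 [L5, J3, F3 => D2]. New: D2.
D2 first appears in round 4.

4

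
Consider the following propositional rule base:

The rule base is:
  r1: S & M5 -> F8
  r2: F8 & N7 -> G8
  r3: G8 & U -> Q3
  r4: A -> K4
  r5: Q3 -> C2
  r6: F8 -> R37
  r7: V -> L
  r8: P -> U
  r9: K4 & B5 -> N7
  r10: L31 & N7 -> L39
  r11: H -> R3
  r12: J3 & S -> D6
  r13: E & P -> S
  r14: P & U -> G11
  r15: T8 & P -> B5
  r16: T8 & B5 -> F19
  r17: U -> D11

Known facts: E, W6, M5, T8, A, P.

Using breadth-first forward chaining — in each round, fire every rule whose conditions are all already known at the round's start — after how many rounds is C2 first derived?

5

Round 1 fires r4, r8, r13, r15, giving K4, U, S, B5.
Round 2 fires r1, r9, r14, r16, r17, giving F8, N7, G11, F19, D11.
Round 3 fires r2, r6, giving G8, R37.
Round 4 fires r3, giving Q3.
Round 5 fires r5, giving C2.
C2 first appears in round 5.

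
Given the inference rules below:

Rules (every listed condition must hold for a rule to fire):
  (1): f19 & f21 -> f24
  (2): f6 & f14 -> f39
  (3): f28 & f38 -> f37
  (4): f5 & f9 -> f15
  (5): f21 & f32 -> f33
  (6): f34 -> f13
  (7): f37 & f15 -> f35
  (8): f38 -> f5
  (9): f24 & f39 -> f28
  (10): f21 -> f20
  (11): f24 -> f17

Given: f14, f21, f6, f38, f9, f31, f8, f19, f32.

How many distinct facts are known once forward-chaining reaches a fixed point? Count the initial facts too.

[1] (1) [f19 & f21 -> f24]; (2) [f6 & f14 -> f39]; (5) [f21 & f32 -> f33]; (8) [f38 -> f5]; (10) [f21 -> f20]. ⇒ new: f24, f39, f33, f5, f20.
[2] (4) [f5 & f9 -> f15]; (9) [f24 & f39 -> f28]; (11) [f24 -> f17]. ⇒ new: f15, f28, f17.
[3] (3) [f28 & f38 -> f37]. ⇒ new: f37.
[4] (7) [f37 & f15 -> f35]. ⇒ new: f35.
Closure: {f14, f15, f17, f19, f20, f21, f24, f28, f31, f32, f33, f35, f37, f38, f39, f5, f6, f8, f9} — 19 facts.

19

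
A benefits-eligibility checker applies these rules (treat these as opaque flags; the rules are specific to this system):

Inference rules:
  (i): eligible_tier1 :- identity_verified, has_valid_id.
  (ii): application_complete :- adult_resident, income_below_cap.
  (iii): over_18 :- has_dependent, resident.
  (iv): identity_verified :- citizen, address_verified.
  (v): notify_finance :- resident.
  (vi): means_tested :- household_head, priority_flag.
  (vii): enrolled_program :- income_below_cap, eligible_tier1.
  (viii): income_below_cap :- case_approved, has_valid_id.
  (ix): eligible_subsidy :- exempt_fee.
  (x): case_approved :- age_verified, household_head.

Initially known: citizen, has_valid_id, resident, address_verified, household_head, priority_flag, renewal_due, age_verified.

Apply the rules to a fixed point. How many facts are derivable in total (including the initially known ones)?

15

Round 1 fires (iv), (v), (vi), (x), giving identity_verified, notify_finance, means_tested, case_approved.
Round 2 fires (i), (viii), giving eligible_tier1, income_below_cap.
Round 3 fires (vii), giving enrolled_program.
Closure: {address_verified, age_verified, case_approved, citizen, eligible_tier1, enrolled_program, has_valid_id, household_head, identity_verified, income_below_cap, means_tested, notify_finance, priority_flag, renewal_due, resident} — 15 facts.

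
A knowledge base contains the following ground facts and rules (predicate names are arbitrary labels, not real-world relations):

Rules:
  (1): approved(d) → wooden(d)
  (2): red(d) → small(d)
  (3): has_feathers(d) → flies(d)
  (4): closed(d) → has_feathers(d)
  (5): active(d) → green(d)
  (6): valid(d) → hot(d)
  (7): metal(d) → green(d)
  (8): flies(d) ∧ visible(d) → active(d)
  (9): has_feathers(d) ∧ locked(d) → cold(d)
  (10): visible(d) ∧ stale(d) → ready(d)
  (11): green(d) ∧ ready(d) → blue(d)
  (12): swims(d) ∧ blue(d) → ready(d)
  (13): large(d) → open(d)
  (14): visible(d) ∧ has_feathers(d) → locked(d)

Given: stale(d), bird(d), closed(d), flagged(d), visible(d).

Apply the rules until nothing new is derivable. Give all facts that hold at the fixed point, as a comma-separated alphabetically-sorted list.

active(d), bird(d), blue(d), closed(d), cold(d), flagged(d), flies(d), green(d), has_feathers(d), locked(d), ready(d), stale(d), visible(d)

Round 1: (4) [closed(d) → has_feathers(d)]; (10) [visible(d) ∧ stale(d) → ready(d)]. New: has_feathers(d), ready(d).
Round 2: (3) [has_feathers(d) → flies(d)]; (14) [visible(d) ∧ has_feathers(d) → locked(d)]. New: flies(d), locked(d).
Round 3: (8) [flies(d) ∧ visible(d) → active(d)]; (9) [has_feathers(d) ∧ locked(d) → cold(d)]. New: active(d), cold(d).
Round 4: (5) [active(d) → green(d)]. New: green(d).
Round 5: (11) [green(d) ∧ ready(d) → blue(d)]. New: blue(d).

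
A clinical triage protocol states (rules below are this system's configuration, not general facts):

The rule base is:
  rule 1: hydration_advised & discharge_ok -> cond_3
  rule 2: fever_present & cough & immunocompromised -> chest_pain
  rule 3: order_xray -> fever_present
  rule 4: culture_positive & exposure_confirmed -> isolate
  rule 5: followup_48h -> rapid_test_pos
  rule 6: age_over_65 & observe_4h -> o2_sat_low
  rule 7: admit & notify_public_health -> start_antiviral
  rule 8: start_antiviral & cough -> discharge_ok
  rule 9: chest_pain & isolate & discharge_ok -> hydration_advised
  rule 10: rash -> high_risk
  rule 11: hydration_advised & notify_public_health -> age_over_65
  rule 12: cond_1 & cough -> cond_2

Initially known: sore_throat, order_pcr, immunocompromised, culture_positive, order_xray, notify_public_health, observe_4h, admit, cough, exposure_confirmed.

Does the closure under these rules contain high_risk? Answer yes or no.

no

Round 1 — rule 3, rule 4, rule 7, derive fever_present, isolate, start_antiviral.
Round 2 — rule 2, rule 8, derive chest_pain, discharge_ok.
Round 3 — rule 9, derive hydration_advised.
Round 4 — rule 1, rule 11, derive cond_3, age_over_65.
Round 5 — rule 6, derive o2_sat_low.
Fixed point reached. high_risk is concluded only by rule 10; rule 10 needs rash (never derived).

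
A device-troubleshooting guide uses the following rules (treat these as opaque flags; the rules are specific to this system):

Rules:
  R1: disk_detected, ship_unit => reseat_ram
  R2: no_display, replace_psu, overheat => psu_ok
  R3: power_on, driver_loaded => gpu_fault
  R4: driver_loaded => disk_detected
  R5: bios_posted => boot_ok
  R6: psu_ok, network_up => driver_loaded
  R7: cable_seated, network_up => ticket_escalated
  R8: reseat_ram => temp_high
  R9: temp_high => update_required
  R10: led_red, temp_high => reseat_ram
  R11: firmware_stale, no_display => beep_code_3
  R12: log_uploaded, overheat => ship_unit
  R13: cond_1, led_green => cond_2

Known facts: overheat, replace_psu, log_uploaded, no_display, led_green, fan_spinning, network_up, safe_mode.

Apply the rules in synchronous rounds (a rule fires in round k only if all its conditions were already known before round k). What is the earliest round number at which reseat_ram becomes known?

4

Round 1: R2 [no_display, replace_psu, overheat => psu_ok]; R12 [log_uploaded, overheat => ship_unit]. New: psu_ok, ship_unit.
Round 2: R6 [psu_ok, network_up => driver_loaded]. New: driver_loaded.
Round 3: R4 [driver_loaded => disk_detected]. New: disk_detected.
Round 4: R1 [disk_detected, ship_unit => reseat_ram]. New: reseat_ram.
reseat_ram first appears in round 4.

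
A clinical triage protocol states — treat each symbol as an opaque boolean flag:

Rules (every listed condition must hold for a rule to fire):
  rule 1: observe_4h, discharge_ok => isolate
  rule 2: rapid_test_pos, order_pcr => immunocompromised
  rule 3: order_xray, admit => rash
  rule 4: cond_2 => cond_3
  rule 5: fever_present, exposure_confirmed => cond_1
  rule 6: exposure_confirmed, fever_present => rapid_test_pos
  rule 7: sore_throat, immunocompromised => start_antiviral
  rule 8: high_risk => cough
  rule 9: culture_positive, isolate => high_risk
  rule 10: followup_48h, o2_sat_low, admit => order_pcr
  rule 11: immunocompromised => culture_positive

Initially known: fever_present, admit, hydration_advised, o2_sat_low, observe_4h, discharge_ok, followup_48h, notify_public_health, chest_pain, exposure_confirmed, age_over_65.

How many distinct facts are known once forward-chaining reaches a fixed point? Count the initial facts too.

19

Round 1 fires rule 1, rule 5, rule 6, rule 10, giving isolate, cond_1, rapid_test_pos, order_pcr.
Round 2 fires rule 2, giving immunocompromised.
Round 3 fires rule 11, giving culture_positive.
Round 4 fires rule 9, giving high_risk.
Round 5 fires rule 8, giving cough.
Closure: {admit, age_over_65, chest_pain, cond_1, cough, culture_positive, discharge_ok, exposure_confirmed, fever_present, followup_48h, high_risk, hydration_advised, immunocompromised, isolate, notify_public_health, o2_sat_low, observe_4h, order_pcr, rapid_test_pos} — 19 facts.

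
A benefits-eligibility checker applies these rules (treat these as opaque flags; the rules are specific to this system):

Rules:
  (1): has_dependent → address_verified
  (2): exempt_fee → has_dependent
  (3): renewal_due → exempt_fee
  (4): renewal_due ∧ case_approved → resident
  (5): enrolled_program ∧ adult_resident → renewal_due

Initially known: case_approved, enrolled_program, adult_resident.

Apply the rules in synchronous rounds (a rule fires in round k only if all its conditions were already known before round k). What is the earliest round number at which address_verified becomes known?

4

[1] (5) [enrolled_program ∧ adult_resident → renewal_due]. ⇒ new: renewal_due.
[2] (3) [renewal_due → exempt_fee]; (4) [renewal_due ∧ case_approved → resident]. ⇒ new: exempt_fee, resident.
[3] (2) [exempt_fee → has_dependent]. ⇒ new: has_dependent.
[4] (1) [has_dependent → address_verified]. ⇒ new: address_verified.
address_verified first appears in round 4.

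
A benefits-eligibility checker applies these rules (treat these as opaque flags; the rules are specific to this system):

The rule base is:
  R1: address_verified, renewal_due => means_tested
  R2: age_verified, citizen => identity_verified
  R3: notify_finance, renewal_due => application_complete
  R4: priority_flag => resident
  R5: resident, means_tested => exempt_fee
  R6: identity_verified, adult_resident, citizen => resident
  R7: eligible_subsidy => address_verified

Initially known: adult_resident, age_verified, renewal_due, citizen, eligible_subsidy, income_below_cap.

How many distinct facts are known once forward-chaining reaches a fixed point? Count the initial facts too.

Round 1: R2 [age_verified, citizen => identity_verified]; R7 [eligible_subsidy => address_verified]. Adds identity_verified, address_verified.
Round 2: R1 [address_verified, renewal_due => means_tested]; R6 [identity_verified, adult_resident, citizen => resident]. Adds means_tested, resident.
Round 3: R5 [resident, means_tested => exempt_fee]. Adds exempt_fee.
Closure: {address_verified, adult_resident, age_verified, citizen, eligible_subsidy, exempt_fee, identity_verified, income_below_cap, means_tested, renewal_due, resident} — 11 facts.

11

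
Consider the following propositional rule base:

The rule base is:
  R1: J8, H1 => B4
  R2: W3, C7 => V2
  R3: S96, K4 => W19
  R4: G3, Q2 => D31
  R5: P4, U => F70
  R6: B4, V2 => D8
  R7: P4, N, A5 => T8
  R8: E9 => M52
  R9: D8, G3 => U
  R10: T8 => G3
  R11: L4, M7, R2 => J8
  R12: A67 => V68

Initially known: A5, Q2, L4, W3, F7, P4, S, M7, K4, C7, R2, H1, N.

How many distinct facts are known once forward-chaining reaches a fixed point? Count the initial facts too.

Round 1: R2 [W3, C7 => V2]; R7 [P4, N, A5 => T8]; R11 [L4, M7, R2 => J8]. Adds V2, T8, J8.
Round 2: R1 [J8, H1 => B4]; R10 [T8 => G3]. Adds B4, G3.
Round 3: R4 [G3, Q2 => D31]; R6 [B4, V2 => D8]. Adds D31, D8.
Round 4: R9 [D8, G3 => U]. Adds U.
Round 5: R5 [P4, U => F70]. Adds F70.
Closure: {A5, B4, C7, D31, D8, F7, F70, G3, H1, J8, K4, L4, M7, N, P4, Q2, R2, S, T8, U, V2, W3} — 22 facts.

22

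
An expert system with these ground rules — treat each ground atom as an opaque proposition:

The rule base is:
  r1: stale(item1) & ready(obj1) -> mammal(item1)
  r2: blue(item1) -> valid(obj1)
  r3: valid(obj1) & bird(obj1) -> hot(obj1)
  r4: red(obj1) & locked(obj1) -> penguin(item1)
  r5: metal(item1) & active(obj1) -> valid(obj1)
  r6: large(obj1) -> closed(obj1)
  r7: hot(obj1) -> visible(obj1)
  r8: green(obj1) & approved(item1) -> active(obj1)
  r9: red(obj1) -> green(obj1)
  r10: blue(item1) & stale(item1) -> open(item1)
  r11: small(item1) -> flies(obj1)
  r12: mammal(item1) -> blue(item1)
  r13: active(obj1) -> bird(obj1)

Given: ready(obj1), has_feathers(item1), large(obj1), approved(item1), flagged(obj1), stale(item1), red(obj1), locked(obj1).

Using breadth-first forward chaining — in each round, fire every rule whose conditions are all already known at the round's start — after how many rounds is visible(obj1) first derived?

5

[1] r1 [stale(item1) & ready(obj1) -> mammal(item1)]; r4 [red(obj1) & locked(obj1) -> penguin(item1)]; r6 [large(obj1) -> closed(obj1)]; r9 [red(obj1) -> green(obj1)]. ⇒ new: mammal(item1), penguin(item1), closed(obj1), green(obj1).
[2] r8 [green(obj1) & approved(item1) -> active(obj1)]; r12 [mammal(item1) -> blue(item1)]. ⇒ new: active(obj1), blue(item1).
[3] r2 [blue(item1) -> valid(obj1)]; r10 [blue(item1) & stale(item1) -> open(item1)]; r13 [active(obj1) -> bird(obj1)]. ⇒ new: valid(obj1), open(item1), bird(obj1).
[4] r3 [valid(obj1) & bird(obj1) -> hot(obj1)]. ⇒ new: hot(obj1).
[5] r7 [hot(obj1) -> visible(obj1)]. ⇒ new: visible(obj1).
visible(obj1) first appears in round 5.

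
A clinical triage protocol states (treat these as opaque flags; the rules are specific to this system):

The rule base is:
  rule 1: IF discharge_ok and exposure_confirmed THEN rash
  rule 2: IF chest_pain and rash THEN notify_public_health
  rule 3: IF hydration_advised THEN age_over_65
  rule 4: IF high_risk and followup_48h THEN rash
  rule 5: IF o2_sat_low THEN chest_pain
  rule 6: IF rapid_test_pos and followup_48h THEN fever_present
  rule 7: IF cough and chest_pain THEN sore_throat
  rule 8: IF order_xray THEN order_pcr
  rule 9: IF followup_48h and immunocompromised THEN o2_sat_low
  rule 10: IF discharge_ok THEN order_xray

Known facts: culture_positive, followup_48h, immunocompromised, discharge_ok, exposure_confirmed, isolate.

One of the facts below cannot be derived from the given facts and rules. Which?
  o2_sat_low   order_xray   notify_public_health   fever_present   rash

fever_present

Round 1 — rule 1, rule 9, rule 10, derive rash, o2_sat_low, order_xray.
Round 2 — rule 5, rule 8, derive chest_pain, order_pcr.
Round 3 — rule 2, derive notify_public_health.
Derived: rash (round 1), order_xray (round 1), notify_public_health (round 3), o2_sat_low (round 1). fever_present never appears in any round.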